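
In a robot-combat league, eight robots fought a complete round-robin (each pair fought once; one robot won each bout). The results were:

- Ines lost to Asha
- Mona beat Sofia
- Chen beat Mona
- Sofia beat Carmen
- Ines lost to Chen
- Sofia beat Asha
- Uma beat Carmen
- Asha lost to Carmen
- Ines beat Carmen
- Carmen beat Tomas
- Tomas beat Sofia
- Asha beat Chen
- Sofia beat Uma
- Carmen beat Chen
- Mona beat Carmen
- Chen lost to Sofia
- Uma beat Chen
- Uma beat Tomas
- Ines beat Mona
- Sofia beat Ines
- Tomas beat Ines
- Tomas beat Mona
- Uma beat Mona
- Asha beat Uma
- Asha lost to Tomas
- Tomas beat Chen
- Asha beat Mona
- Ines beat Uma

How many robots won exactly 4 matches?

2

Win totals: Tomas 5, Sofia 5, Mona 2, Ines 3, Asha 4, Chen 2, Carmen 3, Uma 4.
Exactly 4: Asha, Uma — 2 robots.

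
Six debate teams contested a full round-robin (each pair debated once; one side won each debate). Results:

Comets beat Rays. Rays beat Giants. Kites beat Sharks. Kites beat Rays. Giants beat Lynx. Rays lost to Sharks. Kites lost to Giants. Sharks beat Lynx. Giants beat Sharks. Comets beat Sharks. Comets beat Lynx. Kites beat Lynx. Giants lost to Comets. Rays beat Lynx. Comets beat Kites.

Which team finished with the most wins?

Comets

Win totals: Lynx 0, Kites 3, Rays 2, Giants 3, Comets 5, Sharks 2.
Comets leads with 5 wins (next highest: 3).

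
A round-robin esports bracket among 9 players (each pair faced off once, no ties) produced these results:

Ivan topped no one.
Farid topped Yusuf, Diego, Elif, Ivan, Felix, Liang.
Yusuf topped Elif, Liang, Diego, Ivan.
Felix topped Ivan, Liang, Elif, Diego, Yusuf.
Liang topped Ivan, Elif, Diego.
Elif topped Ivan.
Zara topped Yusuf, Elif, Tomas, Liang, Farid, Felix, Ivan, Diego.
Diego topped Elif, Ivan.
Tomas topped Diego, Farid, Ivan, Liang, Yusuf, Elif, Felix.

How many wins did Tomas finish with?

7

Tomas' results: beat Ivan, Farid, Diego, Felix, Elif, Liang, Yusuf; lost to Zara.
That is 7 wins.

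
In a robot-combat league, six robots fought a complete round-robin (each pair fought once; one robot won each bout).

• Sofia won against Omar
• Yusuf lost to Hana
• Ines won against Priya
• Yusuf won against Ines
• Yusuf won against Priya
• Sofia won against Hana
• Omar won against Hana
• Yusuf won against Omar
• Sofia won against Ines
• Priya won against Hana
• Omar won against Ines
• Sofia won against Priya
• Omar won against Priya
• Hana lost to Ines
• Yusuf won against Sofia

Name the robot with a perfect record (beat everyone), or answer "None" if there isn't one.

Highest win total is Yusuf with 4 (out of 5 possible).
Yusuf lost to Hana, so no robot went undefeated.

None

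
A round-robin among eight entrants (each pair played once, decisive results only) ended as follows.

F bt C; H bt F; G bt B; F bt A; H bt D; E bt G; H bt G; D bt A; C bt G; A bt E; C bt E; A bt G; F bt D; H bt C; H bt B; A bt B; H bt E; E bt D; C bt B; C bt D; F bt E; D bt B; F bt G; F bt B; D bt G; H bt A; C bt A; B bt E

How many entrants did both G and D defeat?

G beat: B.
D beat: A, B, G.
Both beat: B — 1.

1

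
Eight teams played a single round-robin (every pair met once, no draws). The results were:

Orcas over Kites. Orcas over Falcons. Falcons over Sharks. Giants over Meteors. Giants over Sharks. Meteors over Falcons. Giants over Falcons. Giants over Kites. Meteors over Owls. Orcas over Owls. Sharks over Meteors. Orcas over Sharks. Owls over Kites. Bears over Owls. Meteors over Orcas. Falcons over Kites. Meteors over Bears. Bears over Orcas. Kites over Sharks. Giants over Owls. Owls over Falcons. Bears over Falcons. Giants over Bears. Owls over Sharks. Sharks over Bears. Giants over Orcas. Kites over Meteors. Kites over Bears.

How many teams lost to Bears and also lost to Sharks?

0

Bears beat: Falcons, Owls, Orcas.
Sharks beat: Bears, Meteors.
No one was beaten by both.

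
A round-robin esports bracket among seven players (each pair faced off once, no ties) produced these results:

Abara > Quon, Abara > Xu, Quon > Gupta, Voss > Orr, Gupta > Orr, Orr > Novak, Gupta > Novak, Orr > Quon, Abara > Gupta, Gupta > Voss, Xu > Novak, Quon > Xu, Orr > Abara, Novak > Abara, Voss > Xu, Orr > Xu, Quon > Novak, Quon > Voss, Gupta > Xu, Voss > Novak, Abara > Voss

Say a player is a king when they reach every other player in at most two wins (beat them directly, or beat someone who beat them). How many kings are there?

Orr reaches everyone (king).
Quon reaches everyone (king).
Novak cannot reach Orr in two steps.
Voss cannot reach Gupta in two steps.
Xu cannot reach Orr, Quon, Voss, Gupta in two steps.
Abara reaches everyone (king).
Gupta reaches everyone (king).
Kings: Orr, Quon, Abara, Gupta — 4.

4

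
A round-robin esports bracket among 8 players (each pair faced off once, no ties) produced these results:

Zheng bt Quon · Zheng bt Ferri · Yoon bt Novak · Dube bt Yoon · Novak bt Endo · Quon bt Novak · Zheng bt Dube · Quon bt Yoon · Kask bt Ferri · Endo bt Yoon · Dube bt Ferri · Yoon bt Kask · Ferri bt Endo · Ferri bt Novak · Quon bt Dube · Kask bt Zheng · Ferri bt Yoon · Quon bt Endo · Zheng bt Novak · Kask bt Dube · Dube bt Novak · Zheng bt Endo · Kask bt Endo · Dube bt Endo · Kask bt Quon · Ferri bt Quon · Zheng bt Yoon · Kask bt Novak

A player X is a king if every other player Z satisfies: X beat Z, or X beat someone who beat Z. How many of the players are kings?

Novak cannot reach Kask, Dube, Quon, Zheng, Ferri in two steps.
Kask reaches everyone (king).
Dube cannot reach Zheng in two steps.
Quon cannot reach Zheng in two steps.
Endo cannot reach Dube, Quon, Zheng, Ferri in two steps.
Zheng reaches everyone (king).
Ferri cannot reach Zheng in two steps.
Yoon reaches everyone (king).
Kings: Kask, Zheng, Yoon — 3.

3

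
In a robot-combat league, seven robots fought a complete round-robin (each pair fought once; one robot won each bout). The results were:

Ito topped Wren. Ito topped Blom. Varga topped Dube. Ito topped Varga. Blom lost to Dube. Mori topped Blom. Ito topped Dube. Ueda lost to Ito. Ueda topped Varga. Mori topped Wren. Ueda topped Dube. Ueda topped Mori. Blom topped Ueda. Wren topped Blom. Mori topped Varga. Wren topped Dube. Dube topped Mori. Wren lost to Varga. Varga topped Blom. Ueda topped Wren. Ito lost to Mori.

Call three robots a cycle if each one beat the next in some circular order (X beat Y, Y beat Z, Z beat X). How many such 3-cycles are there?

Win totals: Blom 1, Ito 5, Mori 4, Dube 2, Wren 2, Ueda 4, Varga 3.
A robot with w wins dominates both others in C(w,2) triples; summing gives 0 + 10 + 6 + 1 + 1 + 6 + 3 = 27 transitive triples.
Total triples C(7,3) = 35, so cyclic triples = 35 − 27 = 8.

8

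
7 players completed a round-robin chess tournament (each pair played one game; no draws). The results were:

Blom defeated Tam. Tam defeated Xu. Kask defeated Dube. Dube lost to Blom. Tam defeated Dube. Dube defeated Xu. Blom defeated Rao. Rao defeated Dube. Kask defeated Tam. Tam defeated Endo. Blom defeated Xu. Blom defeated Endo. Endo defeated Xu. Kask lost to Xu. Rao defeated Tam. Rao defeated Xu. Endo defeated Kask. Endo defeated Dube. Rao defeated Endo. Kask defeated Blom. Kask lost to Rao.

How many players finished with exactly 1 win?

Win totals: Blom 5, Dube 1, Xu 1, Kask 3, Rao 5, Tam 3, Endo 3.
Exactly 1: Dube, Xu — 2 players.

2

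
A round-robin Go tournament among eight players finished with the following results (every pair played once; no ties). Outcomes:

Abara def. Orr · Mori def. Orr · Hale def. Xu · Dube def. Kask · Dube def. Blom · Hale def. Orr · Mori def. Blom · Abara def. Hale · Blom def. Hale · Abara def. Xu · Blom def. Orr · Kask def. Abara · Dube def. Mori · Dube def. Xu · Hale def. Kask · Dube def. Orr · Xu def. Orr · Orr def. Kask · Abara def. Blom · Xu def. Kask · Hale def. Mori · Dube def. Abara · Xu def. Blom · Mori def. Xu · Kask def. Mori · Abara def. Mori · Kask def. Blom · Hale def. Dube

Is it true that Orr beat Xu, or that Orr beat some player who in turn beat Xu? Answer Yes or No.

No

Orr did not beat Xu directly.
Orr beat Kask, but each of them lost to Xu. No two-step path.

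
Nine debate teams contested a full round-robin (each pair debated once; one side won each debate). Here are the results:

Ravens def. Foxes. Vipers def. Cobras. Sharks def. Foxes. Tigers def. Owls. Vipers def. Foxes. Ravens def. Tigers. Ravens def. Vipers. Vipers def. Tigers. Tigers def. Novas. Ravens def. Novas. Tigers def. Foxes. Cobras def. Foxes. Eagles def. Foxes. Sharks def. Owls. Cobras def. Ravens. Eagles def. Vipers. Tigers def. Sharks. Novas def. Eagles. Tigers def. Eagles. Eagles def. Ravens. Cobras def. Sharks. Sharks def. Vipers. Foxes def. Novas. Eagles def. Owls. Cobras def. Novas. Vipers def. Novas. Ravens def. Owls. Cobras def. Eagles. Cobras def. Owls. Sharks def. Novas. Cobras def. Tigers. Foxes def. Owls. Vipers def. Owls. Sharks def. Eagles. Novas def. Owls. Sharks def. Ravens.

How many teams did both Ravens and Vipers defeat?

Ravens beat: Owls, Vipers, Novas, Foxes, Tigers.
Vipers beat: Owls, Novas, Cobras, Foxes, Tigers.
Both beat: Owls, Novas, Foxes, Tigers — 4.

4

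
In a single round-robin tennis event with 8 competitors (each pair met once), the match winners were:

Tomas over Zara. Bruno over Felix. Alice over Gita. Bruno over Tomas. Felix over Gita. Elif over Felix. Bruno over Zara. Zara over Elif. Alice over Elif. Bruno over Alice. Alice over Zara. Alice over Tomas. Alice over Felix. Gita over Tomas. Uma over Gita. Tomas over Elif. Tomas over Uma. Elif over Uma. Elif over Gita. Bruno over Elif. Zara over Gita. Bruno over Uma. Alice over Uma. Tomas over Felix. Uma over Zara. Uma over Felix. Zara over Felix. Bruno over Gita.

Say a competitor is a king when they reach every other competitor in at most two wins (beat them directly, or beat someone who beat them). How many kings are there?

Uma cannot reach Bruno, Alice in two steps.
Bruno reaches everyone (king).
Tomas cannot reach Bruno, Alice in two steps.
Gita cannot reach Bruno, Alice in two steps.
Felix cannot reach Uma, Bruno, Zara, Alice, Elif in two steps.
Zara cannot reach Bruno, Alice in two steps.
Alice cannot reach Bruno in two steps.
Elif cannot reach Bruno, Alice in two steps.
Kings: Bruno — 1.

1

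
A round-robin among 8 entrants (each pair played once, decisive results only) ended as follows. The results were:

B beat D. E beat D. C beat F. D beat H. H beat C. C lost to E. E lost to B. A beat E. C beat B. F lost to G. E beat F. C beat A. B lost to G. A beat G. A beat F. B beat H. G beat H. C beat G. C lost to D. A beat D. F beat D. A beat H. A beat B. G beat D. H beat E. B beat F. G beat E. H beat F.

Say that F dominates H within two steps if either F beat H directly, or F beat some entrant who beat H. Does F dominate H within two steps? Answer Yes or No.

F did not beat H directly.
F beat D. Of those, D beat H.

Yes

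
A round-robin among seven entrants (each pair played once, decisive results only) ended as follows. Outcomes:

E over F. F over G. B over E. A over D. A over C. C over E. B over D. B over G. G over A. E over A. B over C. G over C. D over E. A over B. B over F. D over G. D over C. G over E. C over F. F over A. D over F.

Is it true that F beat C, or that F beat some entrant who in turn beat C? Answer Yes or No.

Yes

F did not beat C directly.
F beat A, G. Of those, A beat C.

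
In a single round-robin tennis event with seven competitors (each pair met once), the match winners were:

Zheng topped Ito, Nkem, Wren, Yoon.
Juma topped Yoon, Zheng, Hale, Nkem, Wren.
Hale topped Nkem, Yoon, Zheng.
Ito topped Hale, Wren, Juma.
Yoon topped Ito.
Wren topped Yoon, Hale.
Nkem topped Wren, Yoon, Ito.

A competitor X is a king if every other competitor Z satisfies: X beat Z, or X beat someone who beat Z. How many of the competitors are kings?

3

Nkem cannot reach Zheng in two steps.
Wren cannot reach Juma in two steps.
Ito reaches everyone (king).
Hale cannot reach Juma in two steps.
Juma reaches everyone (king).
Zheng reaches everyone (king).
Yoon cannot reach Nkem, Zheng in two steps.
Kings: Ito, Juma, Zheng — 3.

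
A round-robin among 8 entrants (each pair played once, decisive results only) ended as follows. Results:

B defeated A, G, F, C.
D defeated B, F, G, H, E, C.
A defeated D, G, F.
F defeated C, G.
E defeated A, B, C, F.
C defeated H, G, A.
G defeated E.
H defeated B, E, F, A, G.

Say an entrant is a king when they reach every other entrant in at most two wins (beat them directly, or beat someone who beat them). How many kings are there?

6

A reaches everyone (king).
B reaches everyone (king).
C reaches everyone (king).
D reaches everyone (king).
E reaches everyone (king).
F cannot reach B, D in two steps.
G cannot reach D, H in two steps.
H reaches everyone (king).
Kings: A, B, C, D, E, H — 6.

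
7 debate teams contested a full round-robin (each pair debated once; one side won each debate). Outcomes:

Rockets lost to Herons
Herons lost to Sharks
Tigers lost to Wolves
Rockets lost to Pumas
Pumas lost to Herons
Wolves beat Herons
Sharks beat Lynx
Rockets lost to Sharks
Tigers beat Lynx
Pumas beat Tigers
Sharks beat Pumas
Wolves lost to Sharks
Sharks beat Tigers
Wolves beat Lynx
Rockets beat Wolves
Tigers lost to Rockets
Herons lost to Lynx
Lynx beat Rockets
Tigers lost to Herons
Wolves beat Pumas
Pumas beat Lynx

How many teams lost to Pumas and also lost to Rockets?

1

Pumas beat: Lynx, Rockets, Tigers.
Rockets beat: Tigers, Wolves.
Both beat: Tigers — 1.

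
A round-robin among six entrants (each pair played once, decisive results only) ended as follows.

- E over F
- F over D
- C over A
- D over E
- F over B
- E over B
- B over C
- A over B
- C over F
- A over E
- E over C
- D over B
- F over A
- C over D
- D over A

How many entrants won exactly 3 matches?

4

Win totals: A 2, B 1, C 3, D 3, E 3, F 3.
Exactly 3: C, D, E, F — 4 entrants.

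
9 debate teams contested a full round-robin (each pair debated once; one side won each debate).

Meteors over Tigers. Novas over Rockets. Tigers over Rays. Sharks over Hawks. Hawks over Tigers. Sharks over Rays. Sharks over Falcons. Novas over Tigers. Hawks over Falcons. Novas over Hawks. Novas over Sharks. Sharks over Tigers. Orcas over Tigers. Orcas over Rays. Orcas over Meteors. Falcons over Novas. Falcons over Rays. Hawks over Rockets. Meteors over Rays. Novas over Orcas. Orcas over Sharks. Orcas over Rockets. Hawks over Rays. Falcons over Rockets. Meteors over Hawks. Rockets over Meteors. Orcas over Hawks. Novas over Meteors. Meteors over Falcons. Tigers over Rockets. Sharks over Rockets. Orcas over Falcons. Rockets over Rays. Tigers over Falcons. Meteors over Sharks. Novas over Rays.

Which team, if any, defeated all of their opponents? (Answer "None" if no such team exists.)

Highest win total is Orcas with 7 (out of 8 possible).
Orcas lost to Novas, so no team went undefeated.

None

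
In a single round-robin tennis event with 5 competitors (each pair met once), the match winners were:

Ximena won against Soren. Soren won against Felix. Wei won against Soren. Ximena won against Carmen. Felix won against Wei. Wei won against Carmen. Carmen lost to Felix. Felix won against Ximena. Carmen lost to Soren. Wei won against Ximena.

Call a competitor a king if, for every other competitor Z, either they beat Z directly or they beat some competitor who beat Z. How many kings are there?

3

Wei reaches everyone (king).
Ximena cannot reach Wei in two steps.
Felix reaches everyone (king).
Soren reaches everyone (king).
Carmen cannot reach Wei, Ximena, Felix, Soren in two steps.
Kings: Wei, Felix, Soren — 3.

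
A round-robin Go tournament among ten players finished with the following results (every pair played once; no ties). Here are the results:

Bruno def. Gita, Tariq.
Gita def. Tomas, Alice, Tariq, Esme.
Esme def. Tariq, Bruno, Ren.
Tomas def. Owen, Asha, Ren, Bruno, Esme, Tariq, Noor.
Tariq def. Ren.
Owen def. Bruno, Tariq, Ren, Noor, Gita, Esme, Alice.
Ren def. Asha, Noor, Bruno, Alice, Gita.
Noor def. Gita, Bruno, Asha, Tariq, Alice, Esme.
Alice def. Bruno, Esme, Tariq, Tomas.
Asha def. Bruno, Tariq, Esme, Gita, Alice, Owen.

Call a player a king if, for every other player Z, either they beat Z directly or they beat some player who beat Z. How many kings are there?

7

Alice reaches everyone (king).
Owen reaches everyone (king).
Asha reaches everyone (king).
Tariq cannot reach Owen, Tomas, Esme in two steps.
Gita reaches everyone (king).
Noor reaches everyone (king).
Ren reaches everyone (king).
Bruno cannot reach Owen, Asha, Noor in two steps.
Tomas reaches everyone (king).
Esme cannot reach Owen, Tomas in two steps.
Kings: Alice, Owen, Asha, Gita, Noor, Ren, Tomas — 7.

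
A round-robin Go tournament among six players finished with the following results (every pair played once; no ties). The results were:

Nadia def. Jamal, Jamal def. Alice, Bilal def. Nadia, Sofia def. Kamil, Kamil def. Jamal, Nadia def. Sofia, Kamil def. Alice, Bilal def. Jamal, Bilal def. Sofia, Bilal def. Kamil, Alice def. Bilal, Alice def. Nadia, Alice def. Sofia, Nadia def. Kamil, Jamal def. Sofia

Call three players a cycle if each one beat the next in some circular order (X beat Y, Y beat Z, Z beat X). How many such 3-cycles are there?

Of the C(6,3) = 20 triples, the cyclic ones are: {Kamil, Nadia, Alice}; {Kamil, Sofia, Alice}; {Kamil, Sofia, Jamal}; {Kamil, Bilal, Alice}; {Nadia, Alice, Jamal}; {Bilal, Alice, Jamal}.
That is 6.

6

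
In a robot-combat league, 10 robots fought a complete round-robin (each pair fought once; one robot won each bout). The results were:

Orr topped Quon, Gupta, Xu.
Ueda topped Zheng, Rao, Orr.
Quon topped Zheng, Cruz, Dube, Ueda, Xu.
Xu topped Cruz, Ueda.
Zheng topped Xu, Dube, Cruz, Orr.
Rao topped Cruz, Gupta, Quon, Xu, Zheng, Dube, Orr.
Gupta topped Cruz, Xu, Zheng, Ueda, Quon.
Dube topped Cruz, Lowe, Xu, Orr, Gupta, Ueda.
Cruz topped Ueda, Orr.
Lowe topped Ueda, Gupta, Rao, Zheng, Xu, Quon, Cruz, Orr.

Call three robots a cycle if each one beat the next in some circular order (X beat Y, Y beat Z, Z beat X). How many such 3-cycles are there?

Win totals: Dube 6, Zheng 4, Lowe 8, Ueda 3, Quon 5, Cruz 2, Xu 2, Gupta 5, Rao 7, Orr 3.
A robot with w wins dominates both others in C(w,2) triples; summing gives 15 + 6 + 28 + 3 + 10 + 1 + 1 + 10 + 21 + 3 = 98 transitive triples.
Total triples C(10,3) = 120, so cyclic triples = 120 − 98 = 22.

22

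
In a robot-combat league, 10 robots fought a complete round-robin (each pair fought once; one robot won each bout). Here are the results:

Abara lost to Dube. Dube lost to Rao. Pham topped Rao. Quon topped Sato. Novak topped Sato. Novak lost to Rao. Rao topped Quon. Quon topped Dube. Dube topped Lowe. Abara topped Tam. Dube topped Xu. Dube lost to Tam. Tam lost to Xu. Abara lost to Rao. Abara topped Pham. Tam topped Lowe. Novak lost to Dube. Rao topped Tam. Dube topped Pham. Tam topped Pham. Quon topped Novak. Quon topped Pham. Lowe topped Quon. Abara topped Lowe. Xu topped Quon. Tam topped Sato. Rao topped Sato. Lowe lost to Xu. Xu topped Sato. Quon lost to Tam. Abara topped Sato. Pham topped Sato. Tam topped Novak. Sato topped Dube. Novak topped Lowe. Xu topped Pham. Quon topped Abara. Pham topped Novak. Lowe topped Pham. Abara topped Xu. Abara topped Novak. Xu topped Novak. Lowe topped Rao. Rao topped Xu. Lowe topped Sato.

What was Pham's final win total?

Pham's results: beat Sato, Novak, Rao; lost to Quon, Tam, Lowe, Xu, Abara, Dube.
That is 3 wins.

3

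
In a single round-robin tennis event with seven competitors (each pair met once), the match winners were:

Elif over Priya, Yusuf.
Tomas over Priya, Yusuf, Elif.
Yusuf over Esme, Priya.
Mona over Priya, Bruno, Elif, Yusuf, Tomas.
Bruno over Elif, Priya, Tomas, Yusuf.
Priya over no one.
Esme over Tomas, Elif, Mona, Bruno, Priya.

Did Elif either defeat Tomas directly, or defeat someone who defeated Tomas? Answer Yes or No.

Elif did not beat Tomas directly.
Elif beat Yusuf, Priya, but each of them lost to Tomas. No two-step path.

No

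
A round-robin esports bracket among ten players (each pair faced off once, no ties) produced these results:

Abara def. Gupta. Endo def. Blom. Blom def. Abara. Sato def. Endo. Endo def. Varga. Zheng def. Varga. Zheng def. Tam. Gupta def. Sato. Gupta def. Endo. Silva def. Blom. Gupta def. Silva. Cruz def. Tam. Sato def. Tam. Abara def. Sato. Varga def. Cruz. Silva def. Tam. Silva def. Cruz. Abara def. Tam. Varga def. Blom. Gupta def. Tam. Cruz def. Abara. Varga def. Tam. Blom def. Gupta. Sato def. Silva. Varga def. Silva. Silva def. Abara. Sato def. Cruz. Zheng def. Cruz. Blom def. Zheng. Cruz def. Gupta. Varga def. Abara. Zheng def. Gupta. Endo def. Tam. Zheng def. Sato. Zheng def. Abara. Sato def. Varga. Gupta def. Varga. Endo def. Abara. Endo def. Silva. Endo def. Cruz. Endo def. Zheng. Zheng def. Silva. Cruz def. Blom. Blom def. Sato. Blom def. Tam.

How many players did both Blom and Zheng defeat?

4

Blom beat: Tam, Gupta, Sato, Zheng, Abara.
Zheng beat: Tam, Cruz, Gupta, Sato, Abara, Varga, Silva.
Both beat: Tam, Gupta, Sato, Abara — 4.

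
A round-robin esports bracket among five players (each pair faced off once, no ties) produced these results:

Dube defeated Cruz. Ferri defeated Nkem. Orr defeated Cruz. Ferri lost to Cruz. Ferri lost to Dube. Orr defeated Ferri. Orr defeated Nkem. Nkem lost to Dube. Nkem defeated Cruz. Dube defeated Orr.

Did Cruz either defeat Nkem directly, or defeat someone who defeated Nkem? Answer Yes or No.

Yes

Cruz did not beat Nkem directly.
Cruz beat Ferri. Of those, Ferri beat Nkem.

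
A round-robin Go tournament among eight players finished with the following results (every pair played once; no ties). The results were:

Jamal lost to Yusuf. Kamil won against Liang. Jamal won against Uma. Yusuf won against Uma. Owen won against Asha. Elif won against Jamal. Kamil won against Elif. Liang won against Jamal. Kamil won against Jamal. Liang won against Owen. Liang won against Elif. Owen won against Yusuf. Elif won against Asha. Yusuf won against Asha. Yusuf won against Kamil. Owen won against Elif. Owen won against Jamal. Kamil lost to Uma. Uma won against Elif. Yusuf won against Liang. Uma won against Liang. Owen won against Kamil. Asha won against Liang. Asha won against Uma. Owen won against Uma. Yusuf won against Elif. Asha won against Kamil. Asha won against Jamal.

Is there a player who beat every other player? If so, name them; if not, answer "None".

None

Highest win total is Yusuf with 6 (out of 7 possible).
Yusuf lost to Owen, so no player went undefeated.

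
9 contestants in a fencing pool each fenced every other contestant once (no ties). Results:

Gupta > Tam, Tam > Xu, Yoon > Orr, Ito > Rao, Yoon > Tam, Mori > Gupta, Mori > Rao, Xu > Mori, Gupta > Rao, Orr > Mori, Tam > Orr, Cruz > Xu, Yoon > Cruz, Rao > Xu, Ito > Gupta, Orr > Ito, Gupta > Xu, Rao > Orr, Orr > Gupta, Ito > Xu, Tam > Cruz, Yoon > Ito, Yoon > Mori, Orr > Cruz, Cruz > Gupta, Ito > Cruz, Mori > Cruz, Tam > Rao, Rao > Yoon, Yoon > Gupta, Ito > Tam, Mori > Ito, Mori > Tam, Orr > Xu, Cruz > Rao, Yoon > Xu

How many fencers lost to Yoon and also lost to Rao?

2

Yoon beat: Orr, Mori, Cruz, Ito, Gupta, Tam, Xu.
Rao beat: Orr, Yoon, Xu.
Both beat: Orr, Xu — 2.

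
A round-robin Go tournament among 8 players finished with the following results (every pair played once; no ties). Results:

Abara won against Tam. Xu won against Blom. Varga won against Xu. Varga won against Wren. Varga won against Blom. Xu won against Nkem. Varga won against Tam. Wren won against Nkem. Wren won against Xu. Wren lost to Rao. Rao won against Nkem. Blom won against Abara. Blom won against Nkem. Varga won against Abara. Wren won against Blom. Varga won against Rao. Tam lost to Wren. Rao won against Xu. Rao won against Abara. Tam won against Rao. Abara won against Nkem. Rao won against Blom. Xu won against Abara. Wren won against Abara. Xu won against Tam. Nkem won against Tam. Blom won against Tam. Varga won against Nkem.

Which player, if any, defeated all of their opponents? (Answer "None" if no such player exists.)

Varga has 7 wins out of 7 opponents — a perfect record.

Varga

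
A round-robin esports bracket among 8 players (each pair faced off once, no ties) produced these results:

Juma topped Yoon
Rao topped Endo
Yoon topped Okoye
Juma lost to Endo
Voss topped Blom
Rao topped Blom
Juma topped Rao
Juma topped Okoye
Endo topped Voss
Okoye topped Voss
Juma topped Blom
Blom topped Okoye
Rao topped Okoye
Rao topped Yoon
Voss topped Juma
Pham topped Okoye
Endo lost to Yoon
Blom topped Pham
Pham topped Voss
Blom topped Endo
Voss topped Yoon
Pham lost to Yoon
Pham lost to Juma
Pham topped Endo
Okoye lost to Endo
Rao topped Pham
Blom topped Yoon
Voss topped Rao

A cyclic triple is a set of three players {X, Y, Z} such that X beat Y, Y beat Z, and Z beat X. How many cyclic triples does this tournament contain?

Win totals: Blom 4, Yoon 3, Rao 5, Okoye 1, Juma 5, Pham 3, Voss 4, Endo 3.
A player with w wins dominates both others in C(w,2) triples; summing gives 6 + 3 + 10 + 0 + 10 + 3 + 6 + 3 = 41 transitive triples.
Total triples C(8,3) = 56, so cyclic triples = 56 − 41 = 15.

15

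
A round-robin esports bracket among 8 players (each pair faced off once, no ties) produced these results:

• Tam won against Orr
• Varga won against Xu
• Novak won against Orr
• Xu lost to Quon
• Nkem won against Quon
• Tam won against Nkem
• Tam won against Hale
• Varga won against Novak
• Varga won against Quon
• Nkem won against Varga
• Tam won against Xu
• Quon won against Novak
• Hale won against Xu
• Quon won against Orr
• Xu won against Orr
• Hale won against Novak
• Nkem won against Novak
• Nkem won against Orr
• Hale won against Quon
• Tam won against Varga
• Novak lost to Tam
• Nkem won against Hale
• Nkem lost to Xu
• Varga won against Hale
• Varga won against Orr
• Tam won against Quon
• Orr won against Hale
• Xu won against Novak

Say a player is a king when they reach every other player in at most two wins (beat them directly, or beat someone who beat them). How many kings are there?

Xu cannot reach Tam in two steps.
Nkem cannot reach Tam in two steps.
Tam reaches everyone (king).
Orr cannot reach Nkem, Tam, Varga in two steps.
Novak cannot reach Xu, Nkem, Tam, Quon, Varga in two steps.
Quon cannot reach Tam, Varga in two steps.
Varga cannot reach Tam in two steps.
Hale cannot reach Tam, Varga in two steps.
Kings: Tam — 1.

1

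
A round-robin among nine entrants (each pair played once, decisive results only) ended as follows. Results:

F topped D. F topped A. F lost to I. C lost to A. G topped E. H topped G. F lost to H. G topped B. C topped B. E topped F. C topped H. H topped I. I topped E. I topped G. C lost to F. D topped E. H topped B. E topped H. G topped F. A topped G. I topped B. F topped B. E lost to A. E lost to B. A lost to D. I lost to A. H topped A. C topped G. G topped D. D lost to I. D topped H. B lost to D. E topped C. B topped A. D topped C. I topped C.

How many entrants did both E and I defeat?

2

E beat: C, F, H.
I beat: B, C, D, E, F, G.
Both beat: C, F — 2.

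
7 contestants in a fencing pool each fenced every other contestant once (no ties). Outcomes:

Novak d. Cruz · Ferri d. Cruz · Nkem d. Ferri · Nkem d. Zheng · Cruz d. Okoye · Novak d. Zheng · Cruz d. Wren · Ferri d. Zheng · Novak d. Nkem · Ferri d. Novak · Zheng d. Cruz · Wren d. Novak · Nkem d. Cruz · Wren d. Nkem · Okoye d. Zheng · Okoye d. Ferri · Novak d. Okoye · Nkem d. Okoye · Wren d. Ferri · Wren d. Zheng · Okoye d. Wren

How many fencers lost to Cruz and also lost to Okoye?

Cruz beat: Wren, Okoye.
Okoye beat: Zheng, Wren, Ferri.
Both beat: Wren — 1.

1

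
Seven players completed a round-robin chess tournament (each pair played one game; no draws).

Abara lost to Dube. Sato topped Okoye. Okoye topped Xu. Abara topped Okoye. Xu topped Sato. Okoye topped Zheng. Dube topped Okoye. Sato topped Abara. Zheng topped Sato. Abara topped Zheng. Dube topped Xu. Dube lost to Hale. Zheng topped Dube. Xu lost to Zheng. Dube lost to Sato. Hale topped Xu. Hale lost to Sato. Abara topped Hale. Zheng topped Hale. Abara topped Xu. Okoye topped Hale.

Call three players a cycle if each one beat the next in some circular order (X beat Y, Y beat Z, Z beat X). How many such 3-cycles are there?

10

Win totals: Abara 4, Zheng 4, Okoye 3, Hale 2, Xu 1, Dube 3, Sato 4.
A player with w wins dominates both others in C(w,2) triples; summing gives 6 + 6 + 3 + 1 + 0 + 3 + 6 = 25 transitive triples.
Total triples C(7,3) = 35, so cyclic triples = 35 − 25 = 10.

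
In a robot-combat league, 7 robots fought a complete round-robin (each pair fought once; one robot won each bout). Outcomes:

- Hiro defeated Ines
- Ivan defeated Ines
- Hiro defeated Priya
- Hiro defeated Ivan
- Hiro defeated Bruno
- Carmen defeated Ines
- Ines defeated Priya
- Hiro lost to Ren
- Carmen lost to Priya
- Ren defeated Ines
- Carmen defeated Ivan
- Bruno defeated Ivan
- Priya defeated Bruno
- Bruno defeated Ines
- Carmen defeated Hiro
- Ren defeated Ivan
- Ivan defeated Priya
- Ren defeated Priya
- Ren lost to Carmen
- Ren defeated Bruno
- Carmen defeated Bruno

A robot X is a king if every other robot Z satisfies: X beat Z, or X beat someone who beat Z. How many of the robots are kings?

Priya reaches everyone (king).
Ivan cannot reach Hiro, Ren in two steps.
Ines cannot reach Ivan, Hiro, Ren in two steps.
Bruno cannot reach Hiro, Ren, Carmen in two steps.
Hiro cannot reach Ren in two steps.
Ren reaches everyone (king).
Carmen reaches everyone (king).
Kings: Priya, Ren, Carmen — 3.

3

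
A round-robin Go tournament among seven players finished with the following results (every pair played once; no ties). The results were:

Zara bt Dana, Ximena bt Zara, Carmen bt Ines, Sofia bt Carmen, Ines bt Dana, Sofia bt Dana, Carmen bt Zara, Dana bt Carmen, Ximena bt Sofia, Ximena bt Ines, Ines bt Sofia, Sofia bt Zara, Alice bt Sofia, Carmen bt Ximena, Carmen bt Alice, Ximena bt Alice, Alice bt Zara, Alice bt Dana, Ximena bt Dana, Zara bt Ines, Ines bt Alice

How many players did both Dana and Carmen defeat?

0

Dana beat: Carmen.
Carmen beat: Zara, Ximena, Ines, Alice.
No one was beaten by both.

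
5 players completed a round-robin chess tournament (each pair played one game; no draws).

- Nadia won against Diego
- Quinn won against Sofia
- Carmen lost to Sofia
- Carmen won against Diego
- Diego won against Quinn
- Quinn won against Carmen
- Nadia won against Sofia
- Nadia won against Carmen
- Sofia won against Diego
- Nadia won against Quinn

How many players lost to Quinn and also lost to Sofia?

1

Quinn beat: Sofia, Carmen.
Sofia beat: Diego, Carmen.
Both beat: Carmen — 1.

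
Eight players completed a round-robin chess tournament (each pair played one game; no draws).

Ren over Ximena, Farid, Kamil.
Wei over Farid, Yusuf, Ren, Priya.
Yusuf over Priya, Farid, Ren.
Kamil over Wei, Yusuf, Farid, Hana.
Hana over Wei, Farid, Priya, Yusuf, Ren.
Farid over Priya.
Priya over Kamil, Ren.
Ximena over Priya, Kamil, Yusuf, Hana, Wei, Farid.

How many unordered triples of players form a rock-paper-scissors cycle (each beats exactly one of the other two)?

12

Win totals: Kamil 4, Yusuf 3, Ren 3, Priya 2, Ximena 6, Farid 1, Wei 4, Hana 5.
A player with w wins dominates both others in C(w,2) triples; summing gives 6 + 3 + 3 + 1 + 15 + 0 + 6 + 10 = 44 transitive triples.
Total triples C(8,3) = 56, so cyclic triples = 56 − 44 = 12.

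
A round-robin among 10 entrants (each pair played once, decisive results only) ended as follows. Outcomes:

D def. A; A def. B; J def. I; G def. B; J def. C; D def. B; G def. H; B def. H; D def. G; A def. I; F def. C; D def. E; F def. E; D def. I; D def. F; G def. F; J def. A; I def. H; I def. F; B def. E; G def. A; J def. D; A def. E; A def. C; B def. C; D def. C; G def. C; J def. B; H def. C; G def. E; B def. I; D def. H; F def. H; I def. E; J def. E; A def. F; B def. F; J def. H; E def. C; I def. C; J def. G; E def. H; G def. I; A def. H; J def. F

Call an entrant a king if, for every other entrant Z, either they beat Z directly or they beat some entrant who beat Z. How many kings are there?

1

A cannot reach D, G, J in two steps.
B cannot reach A, D, G, J in two steps.
C cannot reach A, B, D, E, F, G, H, I, J in two steps.
D cannot reach J in two steps.
E cannot reach A, B, D, F, G, I, J in two steps.
F cannot reach A, B, D, G, I, J in two steps.
G cannot reach D, J in two steps.
H cannot reach A, B, D, E, F, G, I, J in two steps.
I cannot reach A, B, D, G, J in two steps.
J reaches everyone (king).
Kings: J — 1.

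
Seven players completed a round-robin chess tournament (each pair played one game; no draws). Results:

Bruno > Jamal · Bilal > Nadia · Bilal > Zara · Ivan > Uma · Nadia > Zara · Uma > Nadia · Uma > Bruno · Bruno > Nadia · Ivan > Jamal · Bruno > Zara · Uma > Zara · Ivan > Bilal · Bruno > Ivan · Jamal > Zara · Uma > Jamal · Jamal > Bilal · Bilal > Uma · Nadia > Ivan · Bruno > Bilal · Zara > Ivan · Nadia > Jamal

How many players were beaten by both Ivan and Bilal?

1

Ivan beat: Bilal, Jamal, Uma.
Bilal beat: Zara, Nadia, Uma.
Both beat: Uma — 1.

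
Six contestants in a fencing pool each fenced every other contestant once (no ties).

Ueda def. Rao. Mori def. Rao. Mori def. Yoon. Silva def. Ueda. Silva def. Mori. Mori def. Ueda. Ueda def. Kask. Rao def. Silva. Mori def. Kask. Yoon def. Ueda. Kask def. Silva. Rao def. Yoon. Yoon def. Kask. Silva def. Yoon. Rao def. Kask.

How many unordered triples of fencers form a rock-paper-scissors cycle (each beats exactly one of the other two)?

6

Win totals: Mori 4, Yoon 2, Rao 3, Kask 1, Silva 3, Ueda 2.
A fencer with w wins dominates both others in C(w,2) triples; summing gives 6 + 1 + 3 + 0 + 3 + 1 = 14 transitive triples.
Total triples C(6,3) = 20, so cyclic triples = 20 − 14 = 6.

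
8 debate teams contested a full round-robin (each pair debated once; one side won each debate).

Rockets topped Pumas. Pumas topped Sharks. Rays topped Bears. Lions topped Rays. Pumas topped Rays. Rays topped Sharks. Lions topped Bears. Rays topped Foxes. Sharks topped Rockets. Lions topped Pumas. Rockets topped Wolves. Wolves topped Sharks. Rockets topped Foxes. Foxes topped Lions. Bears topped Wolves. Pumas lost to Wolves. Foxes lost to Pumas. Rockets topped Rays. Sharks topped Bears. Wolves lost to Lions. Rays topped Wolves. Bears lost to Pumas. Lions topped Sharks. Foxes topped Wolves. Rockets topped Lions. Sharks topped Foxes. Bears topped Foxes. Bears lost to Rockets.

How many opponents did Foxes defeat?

Foxes' results: beat Wolves, Lions; lost to Rockets, Pumas, Bears, Sharks, Rays.
That is 2 wins.

2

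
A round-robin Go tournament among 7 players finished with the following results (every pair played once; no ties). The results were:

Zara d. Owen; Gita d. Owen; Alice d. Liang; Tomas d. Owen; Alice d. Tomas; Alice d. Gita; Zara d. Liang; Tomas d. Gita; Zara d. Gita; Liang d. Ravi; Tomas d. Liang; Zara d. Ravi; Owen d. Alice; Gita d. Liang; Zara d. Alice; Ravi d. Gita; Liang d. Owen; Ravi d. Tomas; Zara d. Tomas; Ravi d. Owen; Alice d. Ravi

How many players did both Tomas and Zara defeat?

Tomas beat: Liang, Owen, Gita.
Zara beat: Alice, Ravi, Liang, Owen, Tomas, Gita.
Both beat: Liang, Owen, Gita — 3.

3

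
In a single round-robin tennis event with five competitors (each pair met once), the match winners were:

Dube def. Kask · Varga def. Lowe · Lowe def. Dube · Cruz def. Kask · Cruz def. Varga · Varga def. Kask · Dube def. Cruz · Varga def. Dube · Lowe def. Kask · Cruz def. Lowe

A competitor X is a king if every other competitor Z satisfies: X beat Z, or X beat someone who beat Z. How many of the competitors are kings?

Lowe cannot reach Varga in two steps.
Dube reaches everyone (king).
Varga reaches everyone (king).
Cruz reaches everyone (king).
Kask cannot reach Lowe, Dube, Varga, Cruz in two steps.
Kings: Dube, Varga, Cruz — 3.

3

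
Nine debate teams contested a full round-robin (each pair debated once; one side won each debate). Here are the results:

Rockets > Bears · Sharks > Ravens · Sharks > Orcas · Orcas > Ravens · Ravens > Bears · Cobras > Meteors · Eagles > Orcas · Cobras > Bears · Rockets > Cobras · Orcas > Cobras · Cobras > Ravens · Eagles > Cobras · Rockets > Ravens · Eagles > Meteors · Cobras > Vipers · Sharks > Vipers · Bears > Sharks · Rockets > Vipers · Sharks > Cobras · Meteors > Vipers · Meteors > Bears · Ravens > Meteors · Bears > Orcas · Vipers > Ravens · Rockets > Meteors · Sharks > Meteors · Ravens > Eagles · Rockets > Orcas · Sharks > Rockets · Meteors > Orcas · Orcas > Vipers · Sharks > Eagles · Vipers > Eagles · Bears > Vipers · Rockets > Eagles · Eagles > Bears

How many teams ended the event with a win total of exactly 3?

Win totals: Eagles 4, Orcas 3, Ravens 3, Bears 3, Vipers 2, Meteors 3, Sharks 7, Rockets 7, Cobras 4.
Exactly 3: Orcas, Ravens, Bears, Meteors — 4 teams.

4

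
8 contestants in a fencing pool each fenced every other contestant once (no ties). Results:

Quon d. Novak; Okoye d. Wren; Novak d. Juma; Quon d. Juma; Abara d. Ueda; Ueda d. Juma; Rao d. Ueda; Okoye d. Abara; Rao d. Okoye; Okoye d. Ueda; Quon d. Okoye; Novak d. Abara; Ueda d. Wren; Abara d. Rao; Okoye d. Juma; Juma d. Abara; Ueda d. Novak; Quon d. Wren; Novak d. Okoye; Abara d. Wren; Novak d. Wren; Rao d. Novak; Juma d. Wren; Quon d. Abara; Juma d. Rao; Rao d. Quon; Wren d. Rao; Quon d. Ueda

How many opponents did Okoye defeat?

Okoye's results: beat Ueda, Wren, Abara, Juma; lost to Rao, Novak, Quon.
That is 4 wins.

4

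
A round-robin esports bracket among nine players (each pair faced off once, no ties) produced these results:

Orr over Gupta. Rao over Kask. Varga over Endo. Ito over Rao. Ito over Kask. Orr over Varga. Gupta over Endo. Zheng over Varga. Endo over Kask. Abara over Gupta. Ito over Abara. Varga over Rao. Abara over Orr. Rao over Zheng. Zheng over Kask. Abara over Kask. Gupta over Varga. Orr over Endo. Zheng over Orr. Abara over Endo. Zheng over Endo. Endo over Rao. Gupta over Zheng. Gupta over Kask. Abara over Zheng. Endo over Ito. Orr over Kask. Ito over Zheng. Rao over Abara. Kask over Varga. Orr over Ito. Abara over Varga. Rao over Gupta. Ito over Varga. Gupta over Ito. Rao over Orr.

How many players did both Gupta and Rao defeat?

2

Gupta beat: Zheng, Ito, Kask, Endo, Varga.
Rao beat: Zheng, Gupta, Orr, Kask, Abara.
Both beat: Zheng, Kask — 2.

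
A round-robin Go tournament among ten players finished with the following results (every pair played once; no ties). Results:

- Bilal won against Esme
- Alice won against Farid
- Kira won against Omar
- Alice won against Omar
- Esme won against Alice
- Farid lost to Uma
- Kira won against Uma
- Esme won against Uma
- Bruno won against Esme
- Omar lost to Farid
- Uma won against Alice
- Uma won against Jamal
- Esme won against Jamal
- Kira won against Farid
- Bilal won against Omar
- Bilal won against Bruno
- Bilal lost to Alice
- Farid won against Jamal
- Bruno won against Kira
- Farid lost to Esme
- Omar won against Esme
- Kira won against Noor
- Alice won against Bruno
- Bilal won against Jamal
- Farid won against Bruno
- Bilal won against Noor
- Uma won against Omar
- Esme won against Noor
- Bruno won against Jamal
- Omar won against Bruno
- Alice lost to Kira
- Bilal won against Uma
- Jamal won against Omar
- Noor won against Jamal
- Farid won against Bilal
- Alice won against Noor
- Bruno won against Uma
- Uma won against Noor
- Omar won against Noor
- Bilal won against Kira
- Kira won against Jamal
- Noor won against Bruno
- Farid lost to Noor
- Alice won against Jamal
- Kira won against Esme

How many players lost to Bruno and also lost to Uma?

Bruno beat: Uma, Jamal, Kira, Esme.
Uma beat: Alice, Jamal, Omar, Noor, Farid.
Both beat: Jamal — 1.

1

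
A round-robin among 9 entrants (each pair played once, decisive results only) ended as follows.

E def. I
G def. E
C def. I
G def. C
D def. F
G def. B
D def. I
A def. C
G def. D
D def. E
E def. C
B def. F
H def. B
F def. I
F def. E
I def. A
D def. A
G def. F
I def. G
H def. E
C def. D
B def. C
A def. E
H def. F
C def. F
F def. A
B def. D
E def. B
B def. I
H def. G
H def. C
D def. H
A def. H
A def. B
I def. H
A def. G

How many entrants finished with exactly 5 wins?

4

Win totals: A 5, B 4, C 3, D 5, E 3, F 3, G 5, H 5, I 3.
Exactly 5: A, D, G, H — 4 entrants.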